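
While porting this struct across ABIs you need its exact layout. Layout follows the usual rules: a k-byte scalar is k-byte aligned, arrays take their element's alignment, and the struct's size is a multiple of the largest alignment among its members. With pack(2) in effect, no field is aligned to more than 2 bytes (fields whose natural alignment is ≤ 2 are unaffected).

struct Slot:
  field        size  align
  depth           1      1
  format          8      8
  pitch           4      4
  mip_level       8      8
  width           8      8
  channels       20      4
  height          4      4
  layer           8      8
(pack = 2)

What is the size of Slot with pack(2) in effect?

0..1  depth  (1B, 1-aligned)
1..2  -- padding (1B)
2..10  format  (8B, 2-aligned)
10..14  pitch  (4B, 2-aligned)
14..22  mip_level  (8B, 2-aligned)
22..30  width  (8B, 2-aligned)
30..50  channels  (20B, 2-aligned)
50..54  height  (4B, 2-aligned)
54..62  layer  (8B, 2-aligned)
sizeof = 62, alignof = 2

62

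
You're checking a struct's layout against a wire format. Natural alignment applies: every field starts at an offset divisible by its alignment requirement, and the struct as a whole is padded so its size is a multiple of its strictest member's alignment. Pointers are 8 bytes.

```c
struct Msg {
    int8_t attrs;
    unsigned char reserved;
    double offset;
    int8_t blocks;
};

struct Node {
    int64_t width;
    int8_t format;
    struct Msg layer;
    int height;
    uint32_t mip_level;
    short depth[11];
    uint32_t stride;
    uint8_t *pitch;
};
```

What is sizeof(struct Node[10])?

880

Msg: @0: attrs [1B, align 1] → 1; @1: reserved [1B, align 1] → 2; +6 pad (align 8); @8: offset [8B, align 8] → 16; @16: blocks [1B, align 1] → 17; +7 tail pad (align 8); size 24, align 8
@0: width [8B, align 8] → 8
@8: format [1B, align 1] → 9
+7 pad (align 8)
@16: layer [24B, align 8] → 40
@40: height [4B, align 4] → 44
@44: mip_level [4B, align 4] → 48
@48: depth [22B, align 2] → 70
+2 pad (align 4)
@72: stride [4B, align 4] → 76
+4 pad (align 8)
@80: pitch [8B, align 8] → 88
size 88, align 8
array of 10: 10 × 88 = 880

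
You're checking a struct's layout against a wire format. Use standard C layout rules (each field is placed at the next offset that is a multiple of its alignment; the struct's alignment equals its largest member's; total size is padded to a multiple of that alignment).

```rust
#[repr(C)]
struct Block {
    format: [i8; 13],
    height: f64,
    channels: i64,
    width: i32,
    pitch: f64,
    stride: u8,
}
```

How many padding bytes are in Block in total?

0..13  format  (13B, 1-aligned)
13..16  -- padding (3B)
16..24  height  (8B, 8-aligned)
24..32  channels  (8B, 8-aligned)
32..36  width  (4B, 4-aligned)
36..40  -- padding (4B)
40..48  pitch  (8B, 8-aligned)
48..49  stride  (1B, 1-aligned)
49..56  -- tail padding (7B)
sizeof = 56, alignof = 8
data bytes 42, size 56 → padding 14

14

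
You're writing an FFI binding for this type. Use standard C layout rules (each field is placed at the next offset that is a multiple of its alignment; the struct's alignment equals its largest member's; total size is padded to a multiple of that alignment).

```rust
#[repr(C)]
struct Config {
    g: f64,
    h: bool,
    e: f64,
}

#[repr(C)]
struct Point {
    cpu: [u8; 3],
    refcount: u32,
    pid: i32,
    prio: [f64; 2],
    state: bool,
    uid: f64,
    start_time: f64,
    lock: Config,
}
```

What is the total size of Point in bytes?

Config: g at 0 (size 8, align 8) → ends 8; h at 8 (size 1, align 1) → ends 9; pad 7 to align 8 for e; e at 16 (size 8, align 8) → ends 24; total 24 bytes, alignment 8
cpu at 0 (size 3, align 1) → ends 3
pad 1 to align 4 for refcount
refcount at 4 (size 4, align 4) → ends 8
pid at 8 (size 4, align 4) → ends 12
pad 4 to align 8 for prio
prio at 16 (size 16, align 8) → ends 32
state at 32 (size 1, align 1) → ends 33
pad 7 to align 8 for uid
uid at 40 (size 8, align 8) → ends 48
start_time at 48 (size 8, align 8) → ends 56
lock at 56 (size 24, align 8) → ends 80
total 80 bytes, alignment 8

80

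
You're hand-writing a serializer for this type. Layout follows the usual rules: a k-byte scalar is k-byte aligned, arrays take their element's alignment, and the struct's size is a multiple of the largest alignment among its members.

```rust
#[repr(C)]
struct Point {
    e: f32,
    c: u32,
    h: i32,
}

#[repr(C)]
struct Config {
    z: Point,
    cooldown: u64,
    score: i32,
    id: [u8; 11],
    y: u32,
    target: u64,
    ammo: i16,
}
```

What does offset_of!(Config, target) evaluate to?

Point: e at 0 (size 4, align 4) → ends 4; c at 4 (size 4, align 4) → ends 8; h at 8 (size 4, align 4) → ends 12; total 12 bytes, alignment 4
z at 0 (size 12, align 4) → ends 12
pad 4 to align 8 for cooldown
cooldown at 16 (size 8, align 8) → ends 24
score at 24 (size 4, align 4) → ends 28
id at 28 (size 11, align 1) → ends 39
pad 1 to align 4 for y
y at 40 (size 4, align 4) → ends 44
pad 4 to align 8 for target
target at 48 (size 8, align 8) → ends 56

48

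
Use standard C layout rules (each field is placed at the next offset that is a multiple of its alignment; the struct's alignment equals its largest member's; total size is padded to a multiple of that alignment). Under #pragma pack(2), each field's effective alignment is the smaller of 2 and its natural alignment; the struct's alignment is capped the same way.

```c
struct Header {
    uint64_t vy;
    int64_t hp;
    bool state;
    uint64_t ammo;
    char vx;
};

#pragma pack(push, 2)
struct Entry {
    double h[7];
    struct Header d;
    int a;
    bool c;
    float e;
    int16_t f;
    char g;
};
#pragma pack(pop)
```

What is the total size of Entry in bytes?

110 bytes

Header: 0..8  vy  (8B, 8-aligned); 8..16  hp  (8B, 8-aligned); 16..17  state  (1B, 1-aligned); 17..24  -- padding (7B); 24..32  ammo  (8B, 8-aligned); 32..33  vx  (1B, 1-aligned); 33..40  -- tail padding (7B); sizeof = 40, alignof = 8
0..56  h  (56B, 2-aligned)
56..96  d  (40B, 2-aligned)
96..100  a  (4B, 2-aligned)
100..101  c  (1B, 1-aligned)
101..102  -- padding (1B)
102..106  e  (4B, 2-aligned)
106..108  f  (2B, 2-aligned)
108..109  g  (1B, 1-aligned)
109..110  -- tail padding (1B)
sizeof = 110, alignof = 2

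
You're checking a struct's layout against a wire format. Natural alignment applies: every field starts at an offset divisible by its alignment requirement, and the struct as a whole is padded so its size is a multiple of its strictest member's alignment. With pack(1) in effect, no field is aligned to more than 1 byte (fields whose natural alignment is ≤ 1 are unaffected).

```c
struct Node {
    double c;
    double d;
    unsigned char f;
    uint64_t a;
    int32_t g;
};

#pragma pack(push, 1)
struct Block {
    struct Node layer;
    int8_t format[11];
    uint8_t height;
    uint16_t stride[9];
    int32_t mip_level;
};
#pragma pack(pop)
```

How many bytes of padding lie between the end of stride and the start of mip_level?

Node: 0..8  c  (8B, 8-aligned); 8..16  d  (8B, 8-aligned); 16..17  f  (1B, 1-aligned); 17..24  -- padding (7B); 24..32  a  (8B, 8-aligned); 32..36  g  (4B, 4-aligned); 36..40  -- tail padding (4B); sizeof = 40, alignof = 8
0..40  layer  (40B, 1-aligned)
40..51  format  (11B, 1-aligned)
51..52  height  (1B, 1-aligned)
52..70  stride  (18B, 1-aligned)
70..74  mip_level  (4B, 1-aligned)

0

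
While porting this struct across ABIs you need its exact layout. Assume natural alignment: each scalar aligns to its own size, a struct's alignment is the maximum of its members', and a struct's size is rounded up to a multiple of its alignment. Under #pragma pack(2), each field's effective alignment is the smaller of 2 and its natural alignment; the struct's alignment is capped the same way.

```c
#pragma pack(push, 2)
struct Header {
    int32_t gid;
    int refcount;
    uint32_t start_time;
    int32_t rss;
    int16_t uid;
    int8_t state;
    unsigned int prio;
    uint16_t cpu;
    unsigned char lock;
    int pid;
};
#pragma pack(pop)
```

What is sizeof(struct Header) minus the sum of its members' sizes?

gid at 0 (size 4, align 2) → ends 4
refcount at 4 (size 4, align 2) → ends 8
start_time at 8 (size 4, align 2) → ends 12
rss at 12 (size 4, align 2) → ends 16
uid at 16 (size 2, align 2) → ends 18
state at 18 (size 1, align 1) → ends 19
pad 1 to align 2 for prio
prio at 20 (size 4, align 2) → ends 24
cpu at 24 (size 2, align 2) → ends 26
lock at 26 (size 1, align 1) → ends 27
pad 1 to align 2 for pid
pid at 28 (size 4, align 2) → ends 32
total 32 bytes, alignment 2
data bytes 30, size 32 → padding 2

2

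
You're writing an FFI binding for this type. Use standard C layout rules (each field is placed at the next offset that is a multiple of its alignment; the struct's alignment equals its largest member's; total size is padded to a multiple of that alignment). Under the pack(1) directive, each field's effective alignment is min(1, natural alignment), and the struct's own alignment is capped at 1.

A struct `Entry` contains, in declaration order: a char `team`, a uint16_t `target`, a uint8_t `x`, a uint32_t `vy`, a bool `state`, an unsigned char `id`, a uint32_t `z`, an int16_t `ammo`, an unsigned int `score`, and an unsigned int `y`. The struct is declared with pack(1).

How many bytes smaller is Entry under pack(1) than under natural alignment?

8

natural layout:
  team at 0 (size 1, align 1) → ends 1
  pad 1 to align 2 for target
  target at 2 (size 2, align 2) → ends 4
  x at 4 (size 1, align 1) → ends 5
  pad 3 to align 4 for vy
  vy at 8 (size 4, align 4) → ends 12
  state at 12 (size 1, align 1) → ends 13
  id at 13 (size 1, align 1) → ends 14
  pad 2 to align 4 for z
  z at 16 (size 4, align 4) → ends 20
  ammo at 20 (size 2, align 2) → ends 22
  pad 2 to align 4 for score
  score at 24 (size 4, align 4) → ends 28
  y at 28 (size 4, align 4) → ends 32
  total 32 bytes, alignment 4
packed(1) layout:
  team at 0 (size 1, align 1) → ends 1
  target at 1 (size 2, align 1) → ends 3
  x at 3 (size 1, align 1) → ends 4
  vy at 4 (size 4, align 1) → ends 8
  state at 8 (size 1, align 1) → ends 9
  id at 9 (size 1, align 1) → ends 10
  z at 10 (size 4, align 1) → ends 14
  ammo at 14 (size 2, align 1) → ends 16
  score at 16 (size 4, align 1) → ends 20
  y at 20 (size 4, align 1) → ends 24
  total 24 bytes, alignment 1
32 − 24 = 8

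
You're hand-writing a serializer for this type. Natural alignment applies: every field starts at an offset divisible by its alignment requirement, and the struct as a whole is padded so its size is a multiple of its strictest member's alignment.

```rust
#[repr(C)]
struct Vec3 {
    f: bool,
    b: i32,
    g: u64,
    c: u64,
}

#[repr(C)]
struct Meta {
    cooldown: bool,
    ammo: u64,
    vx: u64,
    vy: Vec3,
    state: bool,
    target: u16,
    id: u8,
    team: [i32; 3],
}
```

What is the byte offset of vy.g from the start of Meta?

32

Vec3: @0: f [1B, align 1] → 1; +3 pad (align 4); @4: b [4B, align 4] → 8; @8: g [8B, align 8] → 16; @16: c [8B, align 8] → 24; size 24, align 8
@0: cooldown [1B, align 1] → 1
+7 pad (align 8)
@8: ammo [8B, align 8] → 16
@16: vx [8B, align 8] → 24
@24: vy [24B, align 8] → 48
within Vec3: g at 8
24 + 8 = 32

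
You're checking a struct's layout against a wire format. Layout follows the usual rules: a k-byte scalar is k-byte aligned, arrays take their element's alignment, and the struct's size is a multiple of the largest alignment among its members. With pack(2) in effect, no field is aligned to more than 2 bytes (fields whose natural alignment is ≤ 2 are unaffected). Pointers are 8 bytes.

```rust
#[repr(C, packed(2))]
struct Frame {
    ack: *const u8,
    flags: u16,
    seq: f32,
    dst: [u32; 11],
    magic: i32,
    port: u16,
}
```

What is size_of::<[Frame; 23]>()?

1472

0..8  ack  (8B, 2-aligned)
8..10  flags  (2B, 2-aligned)
10..14  seq  (4B, 2-aligned)
14..58  dst  (44B, 2-aligned)
58..62  magic  (4B, 2-aligned)
62..64  port  (2B, 2-aligned)
sizeof = 64, alignof = 2
array of 23: 23 × 64 = 1472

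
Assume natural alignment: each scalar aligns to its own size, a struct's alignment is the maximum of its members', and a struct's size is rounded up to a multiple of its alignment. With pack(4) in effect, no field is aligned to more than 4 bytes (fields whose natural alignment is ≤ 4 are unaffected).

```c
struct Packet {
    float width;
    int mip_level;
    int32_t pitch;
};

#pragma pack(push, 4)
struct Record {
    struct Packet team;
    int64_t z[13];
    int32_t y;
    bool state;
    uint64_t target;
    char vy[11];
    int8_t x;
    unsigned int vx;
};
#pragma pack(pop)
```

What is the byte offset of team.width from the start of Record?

0

Packet: width at 0 (size 4, align 4) → ends 4; mip_level at 4 (size 4, align 4) → ends 8; pitch at 8 (size 4, align 4) → ends 12; total 12 bytes, alignment 4
team at 0 (size 12, align 4) → ends 12
within Packet: width at 0
0 + 0 = 0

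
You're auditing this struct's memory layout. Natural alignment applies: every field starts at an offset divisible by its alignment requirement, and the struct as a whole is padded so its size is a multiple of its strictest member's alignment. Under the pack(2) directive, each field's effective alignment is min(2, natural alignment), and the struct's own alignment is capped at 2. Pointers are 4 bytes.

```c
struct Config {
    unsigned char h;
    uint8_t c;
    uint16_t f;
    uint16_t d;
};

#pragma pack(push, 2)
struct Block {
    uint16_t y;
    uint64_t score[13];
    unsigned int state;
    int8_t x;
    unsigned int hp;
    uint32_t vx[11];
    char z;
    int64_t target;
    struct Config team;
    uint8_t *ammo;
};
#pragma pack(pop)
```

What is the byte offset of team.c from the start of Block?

171

Config: h at 0 (size 1, align 1) → ends 1; c at 1 (size 1, align 1) → ends 2; f at 2 (size 2, align 2) → ends 4; d at 4 (size 2, align 2) → ends 6; total 6 bytes, alignment 2
y at 0 (size 2, align 2) → ends 2
score at 2 (size 104, align 2) → ends 106
state at 106 (size 4, align 2) → ends 110
x at 110 (size 1, align 1) → ends 111
pad 1 to align 2 for hp
hp at 112 (size 4, align 2) → ends 116
vx at 116 (size 44, align 2) → ends 160
z at 160 (size 1, align 1) → ends 161
pad 1 to align 2 for target
target at 162 (size 8, align 2) → ends 170
team at 170 (size 6, align 2) → ends 176
within Config: c at 1
170 + 1 = 171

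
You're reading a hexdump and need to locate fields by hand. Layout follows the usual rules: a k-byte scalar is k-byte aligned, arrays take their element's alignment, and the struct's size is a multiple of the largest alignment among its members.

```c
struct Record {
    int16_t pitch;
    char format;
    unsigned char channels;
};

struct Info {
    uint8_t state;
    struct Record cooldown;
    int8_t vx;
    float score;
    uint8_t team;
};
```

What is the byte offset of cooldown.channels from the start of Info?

Record: pitch at 0 (size 2, align 2) → ends 2; format at 2 (size 1, align 1) → ends 3; channels at 3 (size 1, align 1) → ends 4; total 4 bytes, alignment 2
state at 0 (size 1, align 1) → ends 1
pad 1 to align 2 for cooldown
cooldown at 2 (size 4, align 2) → ends 6
within Record: channels at 3
2 + 3 = 5

5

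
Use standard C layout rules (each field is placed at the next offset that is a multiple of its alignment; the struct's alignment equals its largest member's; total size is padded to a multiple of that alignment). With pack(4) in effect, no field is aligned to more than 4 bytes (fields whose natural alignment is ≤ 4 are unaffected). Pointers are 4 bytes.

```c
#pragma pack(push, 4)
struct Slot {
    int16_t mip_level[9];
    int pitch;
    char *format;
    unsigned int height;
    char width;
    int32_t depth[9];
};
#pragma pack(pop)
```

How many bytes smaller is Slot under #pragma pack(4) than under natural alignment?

natural layout:
  0..18  mip_level  (18B, 2-aligned)
  18..20  -- padding (2B)
  20..24  pitch  (4B, 4-aligned)
  24..28  format  (4B, 4-aligned)
  28..32  height  (4B, 4-aligned)
  32..33  width  (1B, 1-aligned)
  33..36  -- padding (3B)
  36..72  depth  (36B, 4-aligned)
  sizeof = 72, alignof = 4
packed(4) layout:
  0..18  mip_level  (18B, 2-aligned)
  18..20  -- padding (2B)
  20..24  pitch  (4B, 4-aligned)
  24..28  format  (4B, 4-aligned)
  28..32  height  (4B, 4-aligned)
  32..33  width  (1B, 1-aligned)
  33..36  -- padding (3B)
  36..72  depth  (36B, 4-aligned)
  sizeof = 72, alignof = 4
72 − 72 = 0

0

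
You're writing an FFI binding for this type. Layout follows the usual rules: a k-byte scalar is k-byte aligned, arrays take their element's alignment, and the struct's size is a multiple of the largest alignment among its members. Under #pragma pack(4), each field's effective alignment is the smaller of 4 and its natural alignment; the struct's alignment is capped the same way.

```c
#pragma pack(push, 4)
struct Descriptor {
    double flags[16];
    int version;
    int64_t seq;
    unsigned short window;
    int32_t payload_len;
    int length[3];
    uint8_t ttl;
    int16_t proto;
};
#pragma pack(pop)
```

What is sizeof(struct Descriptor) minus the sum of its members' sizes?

3

@0: flags [128B, align 4] → 128
@128: version [4B, align 4] → 132
@132: seq [8B, align 4] → 140
@140: window [2B, align 2] → 142
+2 pad (align 4)
@144: payload_len [4B, align 4] → 148
@148: length [12B, align 4] → 160
@160: ttl [1B, align 1] → 161
+1 pad (align 2)
@162: proto [2B, align 2] → 164
size 164, align 4
data bytes 161, size 164 → padding 3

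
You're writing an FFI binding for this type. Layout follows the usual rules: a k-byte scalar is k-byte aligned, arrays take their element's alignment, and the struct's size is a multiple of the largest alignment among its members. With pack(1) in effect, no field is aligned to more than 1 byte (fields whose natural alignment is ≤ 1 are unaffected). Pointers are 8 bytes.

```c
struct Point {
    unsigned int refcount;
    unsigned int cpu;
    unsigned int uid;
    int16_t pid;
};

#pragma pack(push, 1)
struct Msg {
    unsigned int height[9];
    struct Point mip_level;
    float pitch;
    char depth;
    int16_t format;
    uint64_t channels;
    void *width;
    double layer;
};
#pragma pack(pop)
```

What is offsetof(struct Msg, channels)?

59

Point: refcount at 0 (size 4, align 4) → ends 4; cpu at 4 (size 4, align 4) → ends 8; uid at 8 (size 4, align 4) → ends 12; pid at 12 (size 2, align 2) → ends 14; tail pad 2 to reach multiple of 4; total 16 bytes, alignment 4
height at 0 (size 36, align 1) → ends 36
mip_level at 36 (size 16, align 1) → ends 52
pitch at 52 (size 4, align 1) → ends 56
depth at 56 (size 1, align 1) → ends 57
format at 57 (size 2, align 1) → ends 59
channels at 59 (size 8, align 1) → ends 67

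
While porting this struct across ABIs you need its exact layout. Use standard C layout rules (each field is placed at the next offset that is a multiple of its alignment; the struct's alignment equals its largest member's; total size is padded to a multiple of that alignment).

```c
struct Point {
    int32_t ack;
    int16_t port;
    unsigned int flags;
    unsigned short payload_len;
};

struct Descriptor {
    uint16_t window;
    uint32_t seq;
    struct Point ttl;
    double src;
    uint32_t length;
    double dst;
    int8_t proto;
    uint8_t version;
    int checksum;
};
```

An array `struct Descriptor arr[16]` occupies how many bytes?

896

Point: @0: ack [4B, align 4] → 4; @4: port [2B, align 2] → 6; +2 pad (align 4); @8: flags [4B, align 4] → 12; @12: payload_len [2B, align 2] → 14; +2 tail pad (align 4); size 16, align 4
@0: window [2B, align 2] → 2
+2 pad (align 4)
@4: seq [4B, align 4] → 8
@8: ttl [16B, align 4] → 24
@24: src [8B, align 8] → 32
@32: length [4B, align 4] → 36
+4 pad (align 8)
@40: dst [8B, align 8] → 48
@48: proto [1B, align 1] → 49
@49: version [1B, align 1] → 50
+2 pad (align 4)
@52: checksum [4B, align 4] → 56
size 56, align 8
array of 16: 16 × 56 = 896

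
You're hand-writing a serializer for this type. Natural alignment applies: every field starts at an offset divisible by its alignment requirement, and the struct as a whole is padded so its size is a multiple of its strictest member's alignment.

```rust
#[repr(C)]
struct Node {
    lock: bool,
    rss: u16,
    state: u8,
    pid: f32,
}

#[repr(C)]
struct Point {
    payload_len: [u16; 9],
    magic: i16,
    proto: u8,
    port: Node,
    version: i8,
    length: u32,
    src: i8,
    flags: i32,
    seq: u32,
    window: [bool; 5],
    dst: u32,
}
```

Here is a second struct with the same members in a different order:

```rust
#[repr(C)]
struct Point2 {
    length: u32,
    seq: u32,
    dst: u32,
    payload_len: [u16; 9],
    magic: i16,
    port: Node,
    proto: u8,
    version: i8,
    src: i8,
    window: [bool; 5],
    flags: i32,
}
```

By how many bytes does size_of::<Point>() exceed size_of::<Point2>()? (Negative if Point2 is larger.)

Node: 0..1  lock  (1B, 1-aligned); 1..2  -- padding (1B); 2..4  rss  (2B, 2-aligned); 4..5  state  (1B, 1-aligned); 5..8  -- padding (3B); 8..12  pid  (4B, 4-aligned); sizeof = 12, alignof = 4
0..18  payload_len  (18B, 2-aligned)
18..20  magic  (2B, 2-aligned)
20..21  proto  (1B, 1-aligned)
21..24  -- padding (3B)
24..36  port  (12B, 4-aligned)
36..37  version  (1B, 1-aligned)
37..40  -- padding (3B)
40..44  length  (4B, 4-aligned)
44..45  src  (1B, 1-aligned)
45..48  -- padding (3B)
48..52  flags  (4B, 4-aligned)
52..56  seq  (4B, 4-aligned)
56..61  window  (5B, 1-aligned)
61..64  -- padding (3B)
64..68  dst  (4B, 4-aligned)
sizeof = 68, alignof = 4
— Point2 —
0..4  length  (4B, 4-aligned)
4..8  seq  (4B, 4-aligned)
8..12  dst  (4B, 4-aligned)
12..30  payload_len  (18B, 2-aligned)
30..32  magic  (2B, 2-aligned)
32..44  port  (12B, 4-aligned)
44..45  proto  (1B, 1-aligned)
45..46  version  (1B, 1-aligned)
46..47  src  (1B, 1-aligned)
47..52  window  (5B, 1-aligned)
52..56  flags  (4B, 4-aligned)
sizeof = 56, alignof = 4
68 − 56 = 12

12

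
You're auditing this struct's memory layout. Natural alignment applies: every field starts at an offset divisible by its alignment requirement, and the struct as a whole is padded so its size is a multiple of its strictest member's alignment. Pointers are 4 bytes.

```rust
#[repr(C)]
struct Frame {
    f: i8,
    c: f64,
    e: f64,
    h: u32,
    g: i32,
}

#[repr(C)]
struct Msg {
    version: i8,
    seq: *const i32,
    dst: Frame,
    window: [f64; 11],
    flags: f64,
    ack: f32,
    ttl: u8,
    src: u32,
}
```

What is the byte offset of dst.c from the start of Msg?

16

Frame: @0: f [1B, align 1] → 1; +7 pad (align 8); @8: c [8B, align 8] → 16; @16: e [8B, align 8] → 24; @24: h [4B, align 4] → 28; @28: g [4B, align 4] → 32; size 32, align 8
@0: version [1B, align 1] → 1
+3 pad (align 4)
@4: seq [4B, align 4] → 8
@8: dst [32B, align 8] → 40
within Frame: c at 8
8 + 8 = 16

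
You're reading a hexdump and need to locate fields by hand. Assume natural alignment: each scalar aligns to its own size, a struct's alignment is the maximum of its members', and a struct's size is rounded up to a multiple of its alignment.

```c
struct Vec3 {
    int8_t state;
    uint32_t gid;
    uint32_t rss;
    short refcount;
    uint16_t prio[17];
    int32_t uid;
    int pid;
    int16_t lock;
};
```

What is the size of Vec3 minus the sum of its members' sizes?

5

0..1  state  (1B, 1-aligned)
1..4  -- padding (3B)
4..8  gid  (4B, 4-aligned)
8..12  rss  (4B, 4-aligned)
12..14  refcount  (2B, 2-aligned)
14..48  prio  (34B, 2-aligned)
48..52  uid  (4B, 4-aligned)
52..56  pid  (4B, 4-aligned)
56..58  lock  (2B, 2-aligned)
58..60  -- tail padding (2B)
sizeof = 60, alignof = 4
data bytes 55, size 60 → padding 5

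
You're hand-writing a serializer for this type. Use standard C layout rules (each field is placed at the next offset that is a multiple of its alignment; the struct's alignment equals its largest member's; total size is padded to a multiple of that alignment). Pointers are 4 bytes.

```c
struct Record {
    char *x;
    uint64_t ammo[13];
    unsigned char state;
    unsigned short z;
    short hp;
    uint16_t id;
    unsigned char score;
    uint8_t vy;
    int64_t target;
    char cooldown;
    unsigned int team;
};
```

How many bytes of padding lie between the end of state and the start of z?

0..4  x  (4B, 4-aligned)
4..8  -- padding (4B)
8..112  ammo  (104B, 8-aligned)
112..113  state  (1B, 1-aligned)
113..114  -- padding (1B)
114..116  z  (2B, 2-aligned)

1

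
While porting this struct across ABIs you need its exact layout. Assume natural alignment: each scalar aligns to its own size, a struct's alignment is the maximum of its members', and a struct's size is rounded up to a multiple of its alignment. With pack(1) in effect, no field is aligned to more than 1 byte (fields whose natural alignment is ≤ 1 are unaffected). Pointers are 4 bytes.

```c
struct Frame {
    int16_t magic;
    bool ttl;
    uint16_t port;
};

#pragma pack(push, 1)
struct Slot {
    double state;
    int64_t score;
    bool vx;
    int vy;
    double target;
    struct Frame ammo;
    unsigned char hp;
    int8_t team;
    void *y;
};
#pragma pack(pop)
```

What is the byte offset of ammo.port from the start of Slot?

Frame: @0: magic [2B, align 2] → 2; @2: ttl [1B, align 1] → 3; +1 pad (align 2); @4: port [2B, align 2] → 6; size 6, align 2
@0: state [8B, align 1] → 8
@8: score [8B, align 1] → 16
@16: vx [1B, align 1] → 17
@17: vy [4B, align 1] → 21
@21: target [8B, align 1] → 29
@29: ammo [6B, align 1] → 35
within Frame: port at 4
29 + 4 = 33

33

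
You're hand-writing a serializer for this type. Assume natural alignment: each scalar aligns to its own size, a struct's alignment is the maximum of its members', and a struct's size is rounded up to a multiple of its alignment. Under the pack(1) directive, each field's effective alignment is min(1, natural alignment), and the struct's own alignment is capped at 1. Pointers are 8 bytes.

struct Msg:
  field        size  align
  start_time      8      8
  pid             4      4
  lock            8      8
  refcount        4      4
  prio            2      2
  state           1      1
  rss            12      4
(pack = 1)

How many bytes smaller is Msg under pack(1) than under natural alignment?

natural layout:
  @0: start_time [8B, align 8] → 8
  @8: pid [4B, align 4] → 12
  +4 pad (align 8)
  @16: lock [8B, align 8] → 24
  @24: refcount [4B, align 4] → 28
  @28: prio [2B, align 2] → 30
  @30: state [1B, align 1] → 31
  +1 pad (align 4)
  @32: rss [12B, align 4] → 44
  +4 tail pad (align 8)
  size 48, align 8
packed(1) layout:
  @0: start_time [8B, align 1] → 8
  @8: pid [4B, align 1] → 12
  @12: lock [8B, align 1] → 20
  @20: refcount [4B, align 1] → 24
  @24: prio [2B, align 1] → 26
  @26: state [1B, align 1] → 27
  @27: rss [12B, align 1] → 39
  size 39, align 1
48 − 39 = 9

9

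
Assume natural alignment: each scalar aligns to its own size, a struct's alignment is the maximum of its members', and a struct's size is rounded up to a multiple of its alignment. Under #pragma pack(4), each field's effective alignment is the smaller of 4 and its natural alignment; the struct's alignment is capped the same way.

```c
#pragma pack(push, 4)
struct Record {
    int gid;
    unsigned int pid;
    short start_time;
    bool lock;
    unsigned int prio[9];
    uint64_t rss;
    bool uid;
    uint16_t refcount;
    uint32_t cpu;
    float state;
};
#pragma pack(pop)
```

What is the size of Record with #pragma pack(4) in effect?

gid at 0 (size 4, align 4) → ends 4
pid at 4 (size 4, align 4) → ends 8
start_time at 8 (size 2, align 2) → ends 10
lock at 10 (size 1, align 1) → ends 11
pad 1 to align 4 for prio
prio at 12 (size 36, align 4) → ends 48
rss at 48 (size 8, align 4) → ends 56
uid at 56 (size 1, align 1) → ends 57
pad 1 to align 2 for refcount
refcount at 58 (size 2, align 2) → ends 60
cpu at 60 (size 4, align 4) → ends 64
state at 64 (size 4, align 4) → ends 68
total 68 bytes, alignment 4

68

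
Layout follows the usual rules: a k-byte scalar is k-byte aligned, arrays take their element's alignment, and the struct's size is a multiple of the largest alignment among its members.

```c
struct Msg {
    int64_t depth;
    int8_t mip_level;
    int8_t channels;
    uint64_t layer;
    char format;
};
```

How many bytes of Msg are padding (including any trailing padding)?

13

@0: depth [8B, align 8] → 8
@8: mip_level [1B, align 1] → 9
@9: channels [1B, align 1] → 10
+6 pad (align 8)
@16: layer [8B, align 8] → 24
@24: format [1B, align 1] → 25
+7 tail pad (align 8)
size 32, align 8
data bytes 19, size 32 → padding 13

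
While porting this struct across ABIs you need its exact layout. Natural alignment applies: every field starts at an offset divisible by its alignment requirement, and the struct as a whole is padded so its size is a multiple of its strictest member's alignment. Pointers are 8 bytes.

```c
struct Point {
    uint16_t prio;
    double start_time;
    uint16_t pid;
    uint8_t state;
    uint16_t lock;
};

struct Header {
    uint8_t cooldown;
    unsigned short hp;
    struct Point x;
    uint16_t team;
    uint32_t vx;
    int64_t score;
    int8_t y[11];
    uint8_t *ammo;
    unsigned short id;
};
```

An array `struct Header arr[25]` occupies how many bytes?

Point: prio at 0 (size 2, align 2) → ends 2; pad 6 to align 8 for start_time; start_time at 8 (size 8, align 8) → ends 16; pid at 16 (size 2, align 2) → ends 18; state at 18 (size 1, align 1) → ends 19; pad 1 to align 2 for lock; lock at 20 (size 2, align 2) → ends 22; tail pad 2 to reach multiple of 8; total 24 bytes, alignment 8
cooldown at 0 (size 1, align 1) → ends 1
pad 1 to align 2 for hp
hp at 2 (size 2, align 2) → ends 4
pad 4 to align 8 for x
x at 8 (size 24, align 8) → ends 32
team at 32 (size 2, align 2) → ends 34
pad 2 to align 4 for vx
vx at 36 (size 4, align 4) → ends 40
score at 40 (size 8, align 8) → ends 48
y at 48 (size 11, align 1) → ends 59
pad 5 to align 8 for ammo
ammo at 64 (size 8, align 8) → ends 72
id at 72 (size 2, align 2) → ends 74
tail pad 6 to reach multiple of 8
total 80 bytes, alignment 8
array of 25: 25 × 80 = 2000

2000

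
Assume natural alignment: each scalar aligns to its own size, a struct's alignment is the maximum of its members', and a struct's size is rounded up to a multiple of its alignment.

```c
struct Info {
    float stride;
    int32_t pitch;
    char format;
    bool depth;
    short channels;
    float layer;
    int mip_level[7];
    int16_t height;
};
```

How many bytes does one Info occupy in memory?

@0: stride [4B, align 4] → 4
@4: pitch [4B, align 4] → 8
@8: format [1B, align 1] → 9
@9: depth [1B, align 1] → 10
@10: channels [2B, align 2] → 12
@12: layer [4B, align 4] → 16
@16: mip_level [28B, align 4] → 44
@44: height [2B, align 2] → 46
+2 tail pad (align 4)
size 48, align 4

48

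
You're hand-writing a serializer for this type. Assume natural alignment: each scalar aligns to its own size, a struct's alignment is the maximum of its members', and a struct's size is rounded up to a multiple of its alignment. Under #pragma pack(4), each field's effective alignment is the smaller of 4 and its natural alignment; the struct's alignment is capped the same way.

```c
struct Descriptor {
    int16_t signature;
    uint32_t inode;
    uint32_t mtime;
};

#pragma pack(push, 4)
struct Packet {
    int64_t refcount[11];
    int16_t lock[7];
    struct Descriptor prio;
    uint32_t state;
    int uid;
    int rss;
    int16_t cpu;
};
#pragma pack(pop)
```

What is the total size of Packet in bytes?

132 bytes

Descriptor: signature at 0 (size 2, align 2) → ends 2; pad 2 to align 4 for inode; inode at 4 (size 4, align 4) → ends 8; mtime at 8 (size 4, align 4) → ends 12; total 12 bytes, alignment 4
refcount at 0 (size 88, align 4) → ends 88
lock at 88 (size 14, align 2) → ends 102
pad 2 to align 4 for prio
prio at 104 (size 12, align 4) → ends 116
state at 116 (size 4, align 4) → ends 120
uid at 120 (size 4, align 4) → ends 124
rss at 124 (size 4, align 4) → ends 128
cpu at 128 (size 2, align 2) → ends 130
tail pad 2 to reach multiple of 4
total 132 bytes, alignment 4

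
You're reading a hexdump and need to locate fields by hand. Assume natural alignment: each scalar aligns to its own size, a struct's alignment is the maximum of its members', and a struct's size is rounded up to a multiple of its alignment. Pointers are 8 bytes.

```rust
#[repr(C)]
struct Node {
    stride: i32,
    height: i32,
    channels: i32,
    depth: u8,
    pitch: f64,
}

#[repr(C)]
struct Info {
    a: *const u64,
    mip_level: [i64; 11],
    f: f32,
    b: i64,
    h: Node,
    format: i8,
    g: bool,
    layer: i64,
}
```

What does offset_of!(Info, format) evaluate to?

136

Node: stride at 0 (size 4, align 4) → ends 4; height at 4 (size 4, align 4) → ends 8; channels at 8 (size 4, align 4) → ends 12; depth at 12 (size 1, align 1) → ends 13; pad 3 to align 8 for pitch; pitch at 16 (size 8, align 8) → ends 24; total 24 bytes, alignment 8
a at 0 (size 8, align 8) → ends 8
mip_level at 8 (size 88, align 8) → ends 96
f at 96 (size 4, align 4) → ends 100
pad 4 to align 8 for b
b at 104 (size 8, align 8) → ends 112
h at 112 (size 24, align 8) → ends 136
format at 136 (size 1, align 1) → ends 137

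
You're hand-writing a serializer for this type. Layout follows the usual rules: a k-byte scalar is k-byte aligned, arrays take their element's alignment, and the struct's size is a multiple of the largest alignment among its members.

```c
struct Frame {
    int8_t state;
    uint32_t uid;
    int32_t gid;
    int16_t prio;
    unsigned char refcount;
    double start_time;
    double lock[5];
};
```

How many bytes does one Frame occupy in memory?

64

@0: state [1B, align 1] → 1
+3 pad (align 4)
@4: uid [4B, align 4] → 8
@8: gid [4B, align 4] → 12
@12: prio [2B, align 2] → 14
@14: refcount [1B, align 1] → 15
+1 pad (align 8)
@16: start_time [8B, align 8] → 24
@24: lock [40B, align 8] → 64
size 64, align 8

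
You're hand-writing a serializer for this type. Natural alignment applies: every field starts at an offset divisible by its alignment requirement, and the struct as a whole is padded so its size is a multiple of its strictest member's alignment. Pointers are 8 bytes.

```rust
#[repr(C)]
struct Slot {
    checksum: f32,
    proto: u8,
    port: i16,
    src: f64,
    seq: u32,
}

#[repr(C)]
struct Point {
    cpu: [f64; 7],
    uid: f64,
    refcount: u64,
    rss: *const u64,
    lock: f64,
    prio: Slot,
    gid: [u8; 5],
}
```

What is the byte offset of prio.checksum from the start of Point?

Slot: checksum at 0 (size 4, align 4) → ends 4; proto at 4 (size 1, align 1) → ends 5; pad 1 to align 2 for port; port at 6 (size 2, align 2) → ends 8; src at 8 (size 8, align 8) → ends 16; seq at 16 (size 4, align 4) → ends 20; tail pad 4 to reach multiple of 8; total 24 bytes, alignment 8
cpu at 0 (size 56, align 8) → ends 56
uid at 56 (size 8, align 8) → ends 64
refcount at 64 (size 8, align 8) → ends 72
rss at 72 (size 8, align 8) → ends 80
lock at 80 (size 8, align 8) → ends 88
prio at 88 (size 24, align 8) → ends 112
within Slot: checksum at 0
88 + 0 = 88

88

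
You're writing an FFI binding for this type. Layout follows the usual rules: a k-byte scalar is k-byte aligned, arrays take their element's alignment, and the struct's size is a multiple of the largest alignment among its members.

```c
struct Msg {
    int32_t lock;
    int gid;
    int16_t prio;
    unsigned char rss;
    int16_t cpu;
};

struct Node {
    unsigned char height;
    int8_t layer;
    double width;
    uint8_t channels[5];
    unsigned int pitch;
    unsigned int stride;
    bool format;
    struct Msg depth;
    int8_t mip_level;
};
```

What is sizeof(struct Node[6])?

Msg: lock at 0 (size 4, align 4) → ends 4; gid at 4 (size 4, align 4) → ends 8; prio at 8 (size 2, align 2) → ends 10; rss at 10 (size 1, align 1) → ends 11; pad 1 to align 2 for cpu; cpu at 12 (size 2, align 2) → ends 14; tail pad 2 to reach multiple of 4; total 16 bytes, alignment 4
height at 0 (size 1, align 1) → ends 1
layer at 1 (size 1, align 1) → ends 2
pad 6 to align 8 for width
width at 8 (size 8, align 8) → ends 16
channels at 16 (size 5, align 1) → ends 21
pad 3 to align 4 for pitch
pitch at 24 (size 4, align 4) → ends 28
stride at 28 (size 4, align 4) → ends 32
format at 32 (size 1, align 1) → ends 33
pad 3 to align 4 for depth
depth at 36 (size 16, align 4) → ends 52
mip_level at 52 (size 1, align 1) → ends 53
tail pad 3 to reach multiple of 8
total 56 bytes, alignment 8
array of 6: 6 × 56 = 336

336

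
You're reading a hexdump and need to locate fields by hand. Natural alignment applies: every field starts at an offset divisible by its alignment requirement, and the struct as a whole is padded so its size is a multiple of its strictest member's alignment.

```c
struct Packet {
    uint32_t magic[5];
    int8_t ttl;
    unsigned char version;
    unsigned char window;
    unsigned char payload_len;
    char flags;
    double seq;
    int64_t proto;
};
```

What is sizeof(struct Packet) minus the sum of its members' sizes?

7

0..20  magic  (20B, 4-aligned)
20..21  ttl  (1B, 1-aligned)
21..22  version  (1B, 1-aligned)
22..23  window  (1B, 1-aligned)
23..24  payload_len  (1B, 1-aligned)
24..25  flags  (1B, 1-aligned)
25..32  -- padding (7B)
32..40  seq  (8B, 8-aligned)
40..48  proto  (8B, 8-aligned)
sizeof = 48, alignof = 8
data bytes 41, size 48 → padding 7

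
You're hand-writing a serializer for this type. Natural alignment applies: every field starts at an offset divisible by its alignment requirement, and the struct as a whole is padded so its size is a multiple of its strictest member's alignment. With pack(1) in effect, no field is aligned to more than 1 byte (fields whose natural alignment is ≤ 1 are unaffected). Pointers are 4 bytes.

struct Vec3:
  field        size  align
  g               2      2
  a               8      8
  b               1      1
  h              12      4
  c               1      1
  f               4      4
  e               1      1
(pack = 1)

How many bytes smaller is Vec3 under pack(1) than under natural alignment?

natural layout:
  g at 0 (size 2, align 2) → ends 2
  pad 6 to align 8 for a
  a at 8 (size 8, align 8) → ends 16
  b at 16 (size 1, align 1) → ends 17
  pad 3 to align 4 for h
  h at 20 (size 12, align 4) → ends 32
  c at 32 (size 1, align 1) → ends 33
  pad 3 to align 4 for f
  f at 36 (size 4, align 4) → ends 40
  e at 40 (size 1, align 1) → ends 41
  tail pad 7 to reach multiple of 8
  total 48 bytes, alignment 8
packed(1) layout:
  g at 0 (size 2, align 1) → ends 2
  a at 2 (size 8, align 1) → ends 10
  b at 10 (size 1, align 1) → ends 11
  h at 11 (size 12, align 1) → ends 23
  c at 23 (size 1, align 1) → ends 24
  f at 24 (size 4, align 1) → ends 28
  e at 28 (size 1, align 1) → ends 29
  total 29 bytes, alignment 1
48 − 29 = 19

19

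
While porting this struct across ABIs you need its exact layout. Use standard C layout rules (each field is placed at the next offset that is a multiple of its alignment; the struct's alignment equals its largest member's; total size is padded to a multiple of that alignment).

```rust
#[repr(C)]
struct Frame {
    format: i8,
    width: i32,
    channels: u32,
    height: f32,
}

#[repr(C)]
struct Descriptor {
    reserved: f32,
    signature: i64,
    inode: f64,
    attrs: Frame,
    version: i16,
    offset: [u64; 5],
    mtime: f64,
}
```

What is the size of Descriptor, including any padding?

96

Frame: 0..1  format  (1B, 1-aligned); 1..4  -- padding (3B); 4..8  width  (4B, 4-aligned); 8..12  channels  (4B, 4-aligned); 12..16  height  (4B, 4-aligned); sizeof = 16, alignof = 4
0..4  reserved  (4B, 4-aligned)
4..8  -- padding (4B)
8..16  signature  (8B, 8-aligned)
16..24  inode  (8B, 8-aligned)
24..40  attrs  (16B, 4-aligned)
40..42  version  (2B, 2-aligned)
42..48  -- padding (6B)
48..88  offset  (40B, 8-aligned)
88..96  mtime  (8B, 8-aligned)
sizeof = 96, alignof = 8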